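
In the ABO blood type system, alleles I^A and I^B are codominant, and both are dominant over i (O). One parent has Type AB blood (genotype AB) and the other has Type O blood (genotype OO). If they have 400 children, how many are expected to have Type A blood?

Cross: AB × OO
Possible offspring genotypes: 2 AO, 2 BO
Blood type counts: 2 Type A, 2 Type B
Probability of Type A: 2/4 = 1/2
Expected count = 1/2 × 400 = 200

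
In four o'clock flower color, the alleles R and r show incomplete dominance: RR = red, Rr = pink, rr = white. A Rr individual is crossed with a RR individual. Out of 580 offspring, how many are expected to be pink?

Punnett square for Rr × RR:
Offspring genotypes: 2 RR, 2 Rr
Phenotype counts: 2 red, 2 pink
pink: 2 out of 4 → fraction 1/2
Expected count = 1/2 × 580 = 290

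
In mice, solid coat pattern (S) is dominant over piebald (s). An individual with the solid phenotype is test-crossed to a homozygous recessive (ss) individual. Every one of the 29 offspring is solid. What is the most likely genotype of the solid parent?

Test cross: ? × ss
All offspring are solid.
If the unknown parent were heterozygous (Ss), about half of 29 offspring would be piebald; none are. The unknown parent is most likely homozygous dominant (SS).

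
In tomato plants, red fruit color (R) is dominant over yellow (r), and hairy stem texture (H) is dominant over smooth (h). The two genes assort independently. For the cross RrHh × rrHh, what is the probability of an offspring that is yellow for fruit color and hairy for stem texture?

Dihybrid cross RrHh × rrHh — consider each gene separately:
fruit color: Rr × rr → 2 Rr, 2 rr → 2 R_ : 2 rr (out of 4)
stem texture: Hh × Hh → 1 HH, 2 Hh, 1 hh → 3 H_ : 1 hh (out of 4)
Looking for: yellow (rr) and hairy (H_)
P(yellow) = 2/4, P(hairy) = 3/4
P(both) = 2/4 × 3/4 = 6/16 = 3/8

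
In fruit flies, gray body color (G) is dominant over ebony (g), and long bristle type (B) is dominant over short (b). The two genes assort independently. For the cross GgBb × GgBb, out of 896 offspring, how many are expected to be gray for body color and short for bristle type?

Dihybrid cross GgBb × GgBb — consider each gene separately:
body color: Gg × Gg → 1 GG, 2 Gg, 1 gg → 3 G_ : 1 gg (out of 4)
bristle type: Bb × Bb → 1 BB, 2 Bb, 1 bb → 3 B_ : 1 bb (out of 4)
Looking for: gray (G_) and short (bb)
P(gray) = 3/4, P(short) = 1/4
P(both) = 3/4 × 1/4 = 3/16
Expected count = 3/16 × 896 = 168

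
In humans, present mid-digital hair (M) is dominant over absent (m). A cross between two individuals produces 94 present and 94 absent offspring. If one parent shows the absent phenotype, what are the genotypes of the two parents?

Observed offspring: 94 present, 94 absent
The observed ratio simplifies to 1:1. One parent shows absent, so its genotype must be mm. A 1:1 offspring split requires the other parent to be heterozygous (Mm).
Parent genotypes: mm × Mm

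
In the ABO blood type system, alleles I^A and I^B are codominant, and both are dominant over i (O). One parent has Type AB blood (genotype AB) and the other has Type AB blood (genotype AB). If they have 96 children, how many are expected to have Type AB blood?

Cross: AB × AB
Possible offspring genotypes: 1 AA, 2 AB, 1 BB
Blood type counts: 1 Type A, 2 Type AB, 1 Type B
Probability of Type AB: 2/4 = 1/2
Expected count = 1/2 × 96 = 48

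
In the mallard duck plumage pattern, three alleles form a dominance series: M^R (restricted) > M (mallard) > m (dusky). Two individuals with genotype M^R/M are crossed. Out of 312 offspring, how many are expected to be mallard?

Cross: M^R/M × M^R/M
Allele dominance: M^R > M > m
Offspring genotypes: 1 M^R/M^R, 2 M^R/M, 1 M/M
Phenotype counts: 3 restricted, 1 mallard
mallard: 1 out of 4 → fraction 1/4
Expected count = 1/4 × 312 = 78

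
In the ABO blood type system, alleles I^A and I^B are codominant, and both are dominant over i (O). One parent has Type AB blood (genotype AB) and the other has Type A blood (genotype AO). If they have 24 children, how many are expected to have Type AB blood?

Cross: AB × AO
Possible offspring genotypes: 1 AA, 1 AO, 1 AB, 1 BO
Blood type counts: 2 Type A, 1 Type AB, 1 Type B
Probability of Type AB: 1/4
Expected count = 1/4 × 24 = 6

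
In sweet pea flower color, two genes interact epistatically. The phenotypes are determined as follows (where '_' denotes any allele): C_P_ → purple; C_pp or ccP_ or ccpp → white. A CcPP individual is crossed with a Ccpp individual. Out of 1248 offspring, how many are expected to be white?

Cross: CcPP × Ccpp — consider each gene separately:
C gene: Cc × Cc → 1 CC, 2 Cc, 1 cc → 3 C_ : 1 cc (out of 4)
P gene: PP × pp → 4 Pp → 4 P_ (out of 4)
Genotype classes (out of 4 × 4 = 16): C_P_ = 3×4 = 12; ccP_ = 1×4 = 4
Apply the phenotype rules: C_P_ (12) → purple; ccP_ (4) → white
Phenotype counts (out of 16): 12 purple, 4 white
white: 4 out of 16 → fraction 1/4
Expected count = 1/4 × 1248 = 312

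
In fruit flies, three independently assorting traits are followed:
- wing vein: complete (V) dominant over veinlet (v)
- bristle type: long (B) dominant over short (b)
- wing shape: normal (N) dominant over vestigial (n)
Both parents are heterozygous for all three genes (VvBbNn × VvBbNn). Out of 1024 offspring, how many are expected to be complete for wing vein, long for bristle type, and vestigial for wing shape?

Trihybrid cross: VvBbNn × VvBbNn
Each trait segregates independently with a 3:1 phenotypic ratio, so each gene contributes 3/4 (dominant) or 1/4 (recessive).
Target: complete (wing vein), long (bristle type), vestigial (wing shape)
Probability = product of independent per-trait probabilities
= 3/4 × 3/4 × 1/4 = 9/64
Expected count = 9/64 × 1024 = 144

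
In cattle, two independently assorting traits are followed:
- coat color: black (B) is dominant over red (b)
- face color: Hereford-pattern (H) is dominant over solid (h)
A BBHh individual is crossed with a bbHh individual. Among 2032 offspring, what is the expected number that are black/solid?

Dihybrid cross BBHh × bbHh — consider each gene separately:
coat color: BB × bb → 4 Bb → 4 B_ (out of 4)
face color: Hh × Hh → 1 HH, 2 Hh, 1 hh → 3 H_ : 1 hh (out of 4)
Combine (counts out of 4 × 4 = 16): black/Hereford-pattern (B_H_) = 4×3 = 12; black/solid (B_hh) = 4×1 = 4
Phenotype counts (out of 16): 12 black/Hereford-pattern, 4 black/solid
black/solid: 4 out of 16 → fraction 1/4
Expected count = 1/4 × 2032 = 508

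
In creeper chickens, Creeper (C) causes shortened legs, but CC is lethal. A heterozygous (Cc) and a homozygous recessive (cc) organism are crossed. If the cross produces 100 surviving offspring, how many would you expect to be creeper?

Cross: Cc × cc
Punnett square offspring (before lethality): 2 Cc, 2 cc
No CC offspring are produced in this cross.
creeper: 2 out of 4 → fraction 1/2
Expected count = 1/2 × 100 = 50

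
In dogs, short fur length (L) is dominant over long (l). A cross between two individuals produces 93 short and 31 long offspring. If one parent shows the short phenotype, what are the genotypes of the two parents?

Observed offspring: 93 short, 31 long
The observed ratio simplifies to 3:1. Long (ll) offspring appear, so each parent must contribute one l allele. The parent stated to show short carries L, so it is Ll. The other parent is then either Ll or ll: Ll × ll would give a 1:1 split, whereas Ll × Ll gives 3:1 — matching the data. So both parents are heterozygous (Ll × Ll).
Parent genotypes: Ll × Ll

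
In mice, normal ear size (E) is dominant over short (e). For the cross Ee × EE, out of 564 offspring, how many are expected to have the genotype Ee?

Punnett square for Ee × EE:
Offspring genotypes: 2 EE, 2 Ee
Total offspring: 4
Count with target: 2
Probability: 2/4 = 1/2
Expected count = 1/2 × 564 = 282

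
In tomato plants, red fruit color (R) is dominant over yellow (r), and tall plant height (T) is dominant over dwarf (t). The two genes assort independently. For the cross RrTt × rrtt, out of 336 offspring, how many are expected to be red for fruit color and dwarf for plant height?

Dihybrid cross RrTt × rrtt — consider each gene separately:
fruit color: Rr × rr → 2 Rr, 2 rr → 2 R_ : 2 rr (out of 4)
plant height: Tt × tt → 2 Tt, 2 tt → 2 T_ : 2 tt (out of 4)
Looking for: red (R_) and dwarf (tt)
P(red) = 2/4, P(dwarf) = 2/4
P(both) = 2/4 × 2/4 = 4/16 = 1/4
Expected count = 1/4 × 336 = 84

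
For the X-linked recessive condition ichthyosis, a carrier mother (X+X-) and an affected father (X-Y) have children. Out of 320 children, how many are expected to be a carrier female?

Cross: X+X- × X-Y
Offspring: 1 X+X-, 1 X+Y, 1 X-X-, 1 X-Y
Probability of a carrier female: 1/4
Expected count = 1/4 × 320 = 80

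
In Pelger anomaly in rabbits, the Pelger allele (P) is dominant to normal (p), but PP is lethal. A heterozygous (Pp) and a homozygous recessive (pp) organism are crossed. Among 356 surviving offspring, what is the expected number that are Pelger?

Cross: Pp × pp
Punnett square offspring (before lethality): 2 Pp, 2 pp
No PP offspring are produced in this cross.
Pelger: 2 out of 4 → fraction 1/2
Expected count = 1/2 × 356 = 178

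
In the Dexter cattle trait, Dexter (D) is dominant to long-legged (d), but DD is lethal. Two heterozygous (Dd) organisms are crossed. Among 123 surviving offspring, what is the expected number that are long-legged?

Cross: Dd × Dd
Punnett square offspring (before lethality): 1 DD, 2 Dd, 1 dd
The DD genotype is lethal (embryos die); surviving offspring: 2 Dd, 1 dd
long-legged: 1 out of 3 → fraction 1/3
Expected count = 1/3 × 123 = 41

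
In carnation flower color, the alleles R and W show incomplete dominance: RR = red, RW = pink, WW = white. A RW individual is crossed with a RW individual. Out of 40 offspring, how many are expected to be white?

Punnett square for RW × RW:
Offspring genotypes: 1 RR, 2 RW, 1 WW
Phenotype counts: 1 red, 2 pink, 1 white
white: 1 out of 4 → fraction 1/4
Expected count = 1/4 × 40 = 10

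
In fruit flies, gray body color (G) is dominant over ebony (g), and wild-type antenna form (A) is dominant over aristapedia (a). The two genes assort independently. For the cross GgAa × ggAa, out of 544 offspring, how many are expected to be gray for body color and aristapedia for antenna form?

Dihybrid cross GgAa × ggAa — consider each gene separately:
body color: Gg × gg → 2 Gg, 2 gg → 2 G_ : 2 gg (out of 4)
antenna form: Aa × Aa → 1 AA, 2 Aa, 1 aa → 3 A_ : 1 aa (out of 4)
Looking for: gray (G_) and aristapedia (aa)
P(gray) = 2/4, P(aristapedia) = 1/4
P(both) = 2/4 × 1/4 = 2/16 = 1/8
Expected count = 1/8 × 544 = 68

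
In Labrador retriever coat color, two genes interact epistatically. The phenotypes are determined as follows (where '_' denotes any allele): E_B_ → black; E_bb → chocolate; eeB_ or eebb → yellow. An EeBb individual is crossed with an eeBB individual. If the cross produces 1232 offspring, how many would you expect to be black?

Cross: EeBb × eeBB — consider each gene separately:
E gene: Ee × ee → 2 Ee, 2 ee → 2 E_ : 2 ee (out of 4)
B gene: Bb × BB → 2 BB, 2 Bb → 4 B_ (out of 4)
Genotype classes (out of 4 × 4 = 16): E_B_ = 2×4 = 8; eeB_ = 2×4 = 8
Apply the phenotype rules: E_B_ (8) → black; eeB_ (8) → yellow
Phenotype counts (out of 16): 8 black, 8 yellow
black: 8 out of 16 → fraction 1/2
Expected count = 1/2 × 1232 = 616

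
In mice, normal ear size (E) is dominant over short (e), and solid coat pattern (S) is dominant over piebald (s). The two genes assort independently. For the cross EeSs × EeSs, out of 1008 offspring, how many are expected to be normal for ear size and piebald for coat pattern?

Dihybrid cross EeSs × EeSs — consider each gene separately:
ear size: Ee × Ee → 1 EE, 2 Ee, 1 ee → 3 E_ : 1 ee (out of 4)
coat pattern: Ss × Ss → 1 SS, 2 Ss, 1 ss → 3 S_ : 1 ss (out of 4)
Looking for: normal (E_) and piebald (ss)
P(normal) = 3/4, P(piebald) = 1/4
P(both) = 3/4 × 1/4 = 3/16
Expected count = 3/16 × 1008 = 189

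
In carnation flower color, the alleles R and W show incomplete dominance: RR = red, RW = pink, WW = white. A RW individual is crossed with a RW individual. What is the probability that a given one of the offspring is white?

Punnett square for RW × RW:
Offspring genotypes: 1 RR, 2 RW, 1 WW
Phenotype counts: 1 red, 2 pink, 1 white
white: 1 out of 4
Probability: 1/4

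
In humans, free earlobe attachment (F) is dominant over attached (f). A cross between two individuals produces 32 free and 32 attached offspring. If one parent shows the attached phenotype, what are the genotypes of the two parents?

Observed offspring: 32 free, 32 attached
The observed ratio simplifies to 1:1. One parent shows attached, so its genotype must be ff. A 1:1 offspring split requires the other parent to be heterozygous (Ff).
Parent genotypes: ff × Ff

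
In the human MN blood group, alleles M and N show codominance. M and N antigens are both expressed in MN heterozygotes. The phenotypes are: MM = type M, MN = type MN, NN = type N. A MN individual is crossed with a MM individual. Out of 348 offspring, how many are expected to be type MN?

Punnett square for MN × MM:
Offspring genotypes: 2 MM, 2 MN
Phenotype counts: 2 type M, 2 type MN
type MN: 2 out of 4 → fraction 1/2
Expected count = 1/2 × 348 = 174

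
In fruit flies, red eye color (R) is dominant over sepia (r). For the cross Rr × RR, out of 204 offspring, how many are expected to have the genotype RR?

Punnett square for Rr × RR:
Offspring genotypes: 2 RR, 2 Rr
Total offspring: 4
Count with target: 2
Probability: 2/4 = 1/2
Expected count = 1/2 × 204 = 102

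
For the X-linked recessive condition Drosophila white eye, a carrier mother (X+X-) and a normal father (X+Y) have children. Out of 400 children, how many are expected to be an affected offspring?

Cross: X+X- × X+Y
Offspring: 1 X+X+, 1 X+Y, 1 X+X-, 1 X-Y
Probability of an affected offspring: 1/4
Expected count = 1/4 × 400 = 100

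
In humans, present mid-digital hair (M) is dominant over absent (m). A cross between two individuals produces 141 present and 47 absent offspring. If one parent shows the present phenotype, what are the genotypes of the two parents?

Observed offspring: 141 present, 47 absent
The observed ratio simplifies to 3:1. Absent (mm) offspring appear, so each parent must contribute one m allele. The parent stated to show present carries M, so it is Mm. The other parent is then either Mm or mm: Mm × mm would give a 1:1 split, whereas Mm × Mm gives 3:1 — matching the data. So both parents are heterozygous (Mm × Mm).
Parent genotypes: Mm × Mm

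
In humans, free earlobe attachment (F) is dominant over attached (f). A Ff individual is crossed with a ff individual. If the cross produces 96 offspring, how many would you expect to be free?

Punnett square for Ff × ff:
Offspring genotypes: 2 Ff, 2 ff
free: 2, attached: 2
free: 2 out of 4 → fraction 1/2
Expected count = 1/2 × 96 = 48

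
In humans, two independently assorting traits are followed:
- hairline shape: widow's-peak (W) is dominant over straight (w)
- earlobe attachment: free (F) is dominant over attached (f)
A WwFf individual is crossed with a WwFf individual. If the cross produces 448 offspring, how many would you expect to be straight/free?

Dihybrid cross WwFf × WwFf — consider each gene separately:
hairline shape: Ww × Ww → 1 WW, 2 Ww, 1 ww → 3 W_ : 1 ww (out of 4)
earlobe attachment: Ff × Ff → 1 FF, 2 Ff, 1 ff → 3 F_ : 1 ff (out of 4)
Combine (counts out of 4 × 4 = 16): widow's-peak/free (W_F_) = 3×3 = 9; widow's-peak/attached (W_ff) = 3×1 = 3; straight/free (wwF_) = 1×3 = 3; straight/attached (wwff) = 1×1 = 1
Phenotype counts (out of 16): 9 widow's-peak/free, 3 widow's-peak/attached, 3 straight/free, 1 straight/attached
straight/free: 3 out of 16 → fraction 3/16
Expected count = 3/16 × 448 = 84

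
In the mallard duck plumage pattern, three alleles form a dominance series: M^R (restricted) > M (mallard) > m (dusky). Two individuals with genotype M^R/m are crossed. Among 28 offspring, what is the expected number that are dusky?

Cross: M^R/m × M^R/m
Allele dominance: M^R > M > m
Offspring genotypes: 1 M^R/M^R, 2 M^R/m, 1 m/m
Phenotype counts: 3 restricted, 1 dusky
dusky: 1 out of 4 → fraction 1/4
Expected count = 1/4 × 28 = 7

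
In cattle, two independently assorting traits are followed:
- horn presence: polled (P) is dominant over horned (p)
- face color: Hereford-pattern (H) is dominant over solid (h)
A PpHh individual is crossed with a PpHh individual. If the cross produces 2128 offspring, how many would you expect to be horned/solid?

Dihybrid cross PpHh × PpHh — consider each gene separately:
horn presence: Pp × Pp → 1 PP, 2 Pp, 1 pp → 3 P_ : 1 pp (out of 4)
face color: Hh × Hh → 1 HH, 2 Hh, 1 hh → 3 H_ : 1 hh (out of 4)
Combine (counts out of 4 × 4 = 16): polled/Hereford-pattern (P_H_) = 3×3 = 9; polled/solid (P_hh) = 3×1 = 3; horned/Hereford-pattern (ppH_) = 1×3 = 3; horned/solid (pphh) = 1×1 = 1
Phenotype counts (out of 16): 9 polled/Hereford-pattern, 3 polled/solid, 3 horned/Hereford-pattern, 1 horned/solid
horned/solid: 1 out of 16 → fraction 1/16
Expected count = 1/16 × 2128 = 133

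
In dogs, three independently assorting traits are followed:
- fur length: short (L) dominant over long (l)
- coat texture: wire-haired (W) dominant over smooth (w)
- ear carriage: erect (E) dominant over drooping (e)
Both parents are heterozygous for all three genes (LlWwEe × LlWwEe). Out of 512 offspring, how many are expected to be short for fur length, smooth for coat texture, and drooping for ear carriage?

Trihybrid cross: LlWwEe × LlWwEe
Each trait segregates independently with a 3:1 phenotypic ratio, so each gene contributes 3/4 (dominant) or 1/4 (recessive).
Target: short (fur length), smooth (coat texture), drooping (ear carriage)
Probability = product of independent per-trait probabilities
= 3/4 × 1/4 × 1/4 = 3/64
Expected count = 3/64 × 512 = 24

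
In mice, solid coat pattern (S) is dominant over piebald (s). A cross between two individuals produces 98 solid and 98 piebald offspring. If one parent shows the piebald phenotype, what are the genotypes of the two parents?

Observed offspring: 98 solid, 98 piebald
The observed ratio simplifies to 1:1. One parent shows piebald, so its genotype must be ss. A 1:1 offspring split requires the other parent to be heterozygous (Ss).
Parent genotypes: ss × Ss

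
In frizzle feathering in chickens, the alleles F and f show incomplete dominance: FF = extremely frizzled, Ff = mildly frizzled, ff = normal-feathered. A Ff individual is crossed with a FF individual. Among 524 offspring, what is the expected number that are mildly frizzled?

Punnett square for Ff × FF:
Offspring genotypes: 2 FF, 2 Ff
Phenotype counts: 2 extremely frizzled, 2 mildly frizzled
mildly frizzled: 2 out of 4 → fraction 1/2
Expected count = 1/2 × 524 = 262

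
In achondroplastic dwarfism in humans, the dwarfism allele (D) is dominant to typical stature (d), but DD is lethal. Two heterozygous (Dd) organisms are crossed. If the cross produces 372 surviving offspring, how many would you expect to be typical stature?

Cross: Dd × Dd
Punnett square offspring (before lethality): 1 DD, 2 Dd, 1 dd
The DD genotype is lethal (embryos die); surviving offspring: 2 Dd, 1 dd
typical stature: 1 out of 3 → fraction 1/3
Expected count = 1/3 × 372 = 124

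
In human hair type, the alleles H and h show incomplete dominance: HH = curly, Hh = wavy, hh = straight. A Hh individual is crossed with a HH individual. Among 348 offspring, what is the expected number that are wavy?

Punnett square for Hh × HH:
Offspring genotypes: 2 HH, 2 Hh
Phenotype counts: 2 curly, 2 wavy
wavy: 2 out of 4 → fraction 1/2
Expected count = 1/2 × 348 = 174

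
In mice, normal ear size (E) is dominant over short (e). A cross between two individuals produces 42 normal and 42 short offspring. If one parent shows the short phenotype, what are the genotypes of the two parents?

Observed offspring: 42 normal, 42 short
The observed ratio simplifies to 1:1. One parent shows short, so its genotype must be ee. A 1:1 offspring split requires the other parent to be heterozygous (Ee).
Parent genotypes: ee × Ee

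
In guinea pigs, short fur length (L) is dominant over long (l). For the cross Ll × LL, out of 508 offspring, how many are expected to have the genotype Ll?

Punnett square for Ll × LL:
Offspring genotypes: 2 LL, 2 Ll
Total offspring: 4
Count with target: 2
Probability: 2/4 = 1/2
Expected count = 1/2 × 508 = 254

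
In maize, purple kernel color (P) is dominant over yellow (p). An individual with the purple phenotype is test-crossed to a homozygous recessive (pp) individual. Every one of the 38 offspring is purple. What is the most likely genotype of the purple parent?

Test cross: ? × pp
All offspring are purple.
If the unknown parent were heterozygous (Pp), about half of 38 offspring would be yellow; none are. The unknown parent is most likely homozygous dominant (PP).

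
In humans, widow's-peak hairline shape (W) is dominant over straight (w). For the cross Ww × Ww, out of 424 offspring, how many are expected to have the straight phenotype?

Punnett square for Ww × Ww:
Offspring genotypes: 1 WW, 2 Ww, 1 ww
Total offspring: 4
Count with target: 1
Probability: 1/4
Expected count = 1/4 × 424 = 106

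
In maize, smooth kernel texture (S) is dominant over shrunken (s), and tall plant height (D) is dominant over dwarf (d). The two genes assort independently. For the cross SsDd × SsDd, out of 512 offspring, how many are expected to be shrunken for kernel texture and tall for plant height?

Dihybrid cross SsDd × SsDd — consider each gene separately:
kernel texture: Ss × Ss → 1 SS, 2 Ss, 1 ss → 3 S_ : 1 ss (out of 4)
plant height: Dd × Dd → 1 DD, 2 Dd, 1 dd → 3 D_ : 1 dd (out of 4)
Looking for: shrunken (ss) and tall (D_)
P(shrunken) = 1/4, P(tall) = 3/4
P(both) = 1/4 × 3/4 = 3/16
Expected count = 3/16 × 512 = 96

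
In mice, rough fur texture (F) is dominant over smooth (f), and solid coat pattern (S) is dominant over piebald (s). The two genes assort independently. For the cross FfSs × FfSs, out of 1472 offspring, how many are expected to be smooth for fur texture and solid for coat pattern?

Dihybrid cross FfSs × FfSs — consider each gene separately:
fur texture: Ff × Ff → 1 FF, 2 Ff, 1 ff → 3 F_ : 1 ff (out of 4)
coat pattern: Ss × Ss → 1 SS, 2 Ss, 1 ss → 3 S_ : 1 ss (out of 4)
Looking for: smooth (ff) and solid (S_)
P(smooth) = 1/4, P(solid) = 3/4
P(both) = 1/4 × 3/4 = 3/16
Expected count = 3/16 × 1472 = 276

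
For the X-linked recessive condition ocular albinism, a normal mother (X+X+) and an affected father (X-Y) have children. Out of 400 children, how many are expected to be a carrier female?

Cross: X+X+ × X-Y
Offspring: 2 X+X-, 2 X+Y
Probability of a carrier female: 2/4 = 1/2
Expected count = 1/2 × 400 = 200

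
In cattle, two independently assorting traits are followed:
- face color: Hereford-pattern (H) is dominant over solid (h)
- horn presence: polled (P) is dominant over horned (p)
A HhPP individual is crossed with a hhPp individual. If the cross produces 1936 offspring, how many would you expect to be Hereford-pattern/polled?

Dihybrid cross HhPP × hhPp — consider each gene separately:
face color: Hh × hh → 2 Hh, 2 hh → 2 H_ : 2 hh (out of 4)
horn presence: PP × Pp → 2 PP, 2 Pp → 4 P_ (out of 4)
Combine (counts out of 4 × 4 = 16): Hereford-pattern/polled (H_P_) = 2×4 = 8; solid/polled (hhP_) = 2×4 = 8
Phenotype counts (out of 16): 8 Hereford-pattern/polled, 8 solid/polled
Hereford-pattern/polled: 8 out of 16 → fraction 1/2
Expected count = 1/2 × 1936 = 968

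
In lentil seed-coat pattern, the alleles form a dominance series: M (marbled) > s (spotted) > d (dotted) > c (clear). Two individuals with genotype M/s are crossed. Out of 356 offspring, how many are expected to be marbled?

Cross: M/s × M/s
Allele dominance: M > s > d > c
Offspring genotypes: 1 M/M, 2 M/s, 1 s/s
Phenotype counts: 3 marbled, 1 spotted
marbled: 3 out of 4 → fraction 3/4
Expected count = 3/4 × 356 = 267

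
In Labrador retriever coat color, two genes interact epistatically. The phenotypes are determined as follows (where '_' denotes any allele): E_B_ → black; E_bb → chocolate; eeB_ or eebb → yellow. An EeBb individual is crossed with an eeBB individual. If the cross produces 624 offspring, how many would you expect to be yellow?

Cross: EeBb × eeBB — consider each gene separately:
E gene: Ee × ee → 2 Ee, 2 ee → 2 E_ : 2 ee (out of 4)
B gene: Bb × BB → 2 BB, 2 Bb → 4 B_ (out of 4)
Genotype classes (out of 4 × 4 = 16): E_B_ = 2×4 = 8; eeB_ = 2×4 = 8
Apply the phenotype rules: E_B_ (8) → black; eeB_ (8) → yellow
Phenotype counts (out of 16): 8 black, 8 yellow
yellow: 8 out of 16 → fraction 1/2
Expected count = 1/2 × 624 = 312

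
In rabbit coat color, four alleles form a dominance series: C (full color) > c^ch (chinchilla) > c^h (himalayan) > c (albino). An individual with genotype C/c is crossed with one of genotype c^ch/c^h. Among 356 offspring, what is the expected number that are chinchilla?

Cross: C/c × c^ch/c^h
Allele dominance: C > c^ch > c^h > c
Offspring genotypes: 1 C/c^ch, 1 C/c^h, 1 c^ch/c, 1 c^h/c
Phenotype counts: 2 full color, 1 chinchilla, 1 himalayan
chinchilla: 1 out of 4 → fraction 1/4
Expected count = 1/4 × 356 = 89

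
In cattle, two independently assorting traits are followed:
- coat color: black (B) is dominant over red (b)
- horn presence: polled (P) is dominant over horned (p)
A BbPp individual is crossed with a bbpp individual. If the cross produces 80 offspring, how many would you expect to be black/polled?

Dihybrid cross BbPp × bbpp — consider each gene separately:
coat color: Bb × bb → 2 Bb, 2 bb → 2 B_ : 2 bb (out of 4)
horn presence: Pp × pp → 2 Pp, 2 pp → 2 P_ : 2 pp (out of 4)
Combine (counts out of 4 × 4 = 16): black/polled (B_P_) = 2×2 = 4; black/horned (B_pp) = 2×2 = 4; red/polled (bbP_) = 2×2 = 4; red/horned (bbpp) = 2×2 = 4
Phenotype counts (out of 16): 4 black/polled, 4 black/horned, 4 red/polled, 4 red/horned
black/polled: 4 out of 16 → fraction 1/4
Expected count = 1/4 × 80 = 20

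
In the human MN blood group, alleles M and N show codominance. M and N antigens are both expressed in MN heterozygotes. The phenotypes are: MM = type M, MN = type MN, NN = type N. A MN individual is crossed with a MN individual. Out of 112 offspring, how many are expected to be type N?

Punnett square for MN × MN:
Offspring genotypes: 1 MM, 2 MN, 1 NN
Phenotype counts: 1 type M, 2 type MN, 1 type N
type N: 1 out of 4 → fraction 1/4
Expected count = 1/4 × 112 = 28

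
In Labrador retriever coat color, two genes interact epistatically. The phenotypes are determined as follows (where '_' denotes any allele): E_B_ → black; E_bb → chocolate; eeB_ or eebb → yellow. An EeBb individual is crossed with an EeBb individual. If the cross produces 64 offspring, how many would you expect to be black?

Cross: EeBb × EeBb — consider each gene separately:
E gene: Ee × Ee → 1 EE, 2 Ee, 1 ee → 3 E_ : 1 ee (out of 4)
B gene: Bb × Bb → 1 BB, 2 Bb, 1 bb → 3 B_ : 1 bb (out of 4)
Genotype classes (out of 4 × 4 = 16): E_B_ = 3×3 = 9; E_bb = 3×1 = 3; eeB_ = 1×3 = 3; eebb = 1×1 = 1
Apply the phenotype rules: E_B_ (9) → black; E_bb (3) → chocolate; eeB_ (3) + eebb (1) → yellow
Phenotype counts (out of 16): 9 black, 3 chocolate, 4 yellow
black: 9 out of 16 → fraction 9/16
Expected count = 9/16 × 64 = 36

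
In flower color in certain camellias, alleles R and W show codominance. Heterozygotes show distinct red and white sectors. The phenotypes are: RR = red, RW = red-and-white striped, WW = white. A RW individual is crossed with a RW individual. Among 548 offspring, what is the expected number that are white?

Punnett square for RW × RW:
Offspring genotypes: 1 RR, 2 RW, 1 WW
Phenotype counts: 1 red, 2 red-and-white striped, 1 white
white: 1 out of 4 → fraction 1/4
Expected count = 1/4 × 548 = 137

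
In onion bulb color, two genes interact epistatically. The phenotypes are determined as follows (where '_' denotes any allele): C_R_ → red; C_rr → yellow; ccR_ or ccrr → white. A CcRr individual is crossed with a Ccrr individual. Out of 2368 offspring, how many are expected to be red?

Cross: CcRr × Ccrr — consider each gene separately:
C gene: Cc × Cc → 1 CC, 2 Cc, 1 cc → 3 C_ : 1 cc (out of 4)
R gene: Rr × rr → 2 Rr, 2 rr → 2 R_ : 2 rr (out of 4)
Genotype classes (out of 4 × 4 = 16): C_R_ = 3×2 = 6; C_rr = 3×2 = 6; ccR_ = 1×2 = 2; ccrr = 1×2 = 2
Apply the phenotype rules: C_R_ (6) → red; C_rr (6) → yellow; ccR_ (2) + ccrr (2) → white
Phenotype counts (out of 16): 6 red, 6 yellow, 4 white
red: 6 out of 16 → fraction 3/8
Expected count = 3/8 × 2368 = 888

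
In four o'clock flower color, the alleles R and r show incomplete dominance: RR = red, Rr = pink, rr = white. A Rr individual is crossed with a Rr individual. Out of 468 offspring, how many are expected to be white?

Punnett square for Rr × Rr:
Offspring genotypes: 1 RR, 2 Rr, 1 rr
Phenotype counts: 1 red, 2 pink, 1 white
white: 1 out of 4 → fraction 1/4
Expected count = 1/4 × 468 = 117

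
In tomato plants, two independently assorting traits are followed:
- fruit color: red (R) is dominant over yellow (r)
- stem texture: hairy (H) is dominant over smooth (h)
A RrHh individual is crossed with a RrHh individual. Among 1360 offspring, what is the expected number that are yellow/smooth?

Dihybrid cross RrHh × RrHh — consider each gene separately:
fruit color: Rr × Rr → 1 RR, 2 Rr, 1 rr → 3 R_ : 1 rr (out of 4)
stem texture: Hh × Hh → 1 HH, 2 Hh, 1 hh → 3 H_ : 1 hh (out of 4)
Combine (counts out of 4 × 4 = 16): red/hairy (R_H_) = 3×3 = 9; red/smooth (R_hh) = 3×1 = 3; yellow/hairy (rrH_) = 1×3 = 3; yellow/smooth (rrhh) = 1×1 = 1
Phenotype counts (out of 16): 9 red/hairy, 3 red/smooth, 3 yellow/hairy, 1 yellow/smooth
yellow/smooth: 1 out of 16 → fraction 1/16
Expected count = 1/16 × 1360 = 85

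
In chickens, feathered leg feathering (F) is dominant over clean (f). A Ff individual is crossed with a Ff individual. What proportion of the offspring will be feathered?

Punnett square for Ff × Ff:
Offspring genotypes: 1 FF, 2 Ff, 1 ff
feathered: 3, clean: 1
feathered: 3 out of 4
Probability: 3/4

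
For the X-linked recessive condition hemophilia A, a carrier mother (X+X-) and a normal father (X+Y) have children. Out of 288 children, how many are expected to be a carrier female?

Cross: X+X- × X+Y
Offspring: 1 X+X+, 1 X+Y, 1 X+X-, 1 X-Y
Probability of a carrier female: 1/4
Expected count = 1/4 × 288 = 72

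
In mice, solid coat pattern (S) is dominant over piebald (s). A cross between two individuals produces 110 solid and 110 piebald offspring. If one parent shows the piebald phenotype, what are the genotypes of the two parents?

Observed offspring: 110 solid, 110 piebald
The observed ratio simplifies to 1:1. One parent shows piebald, so its genotype must be ss. A 1:1 offspring split requires the other parent to be heterozygous (Ss).
Parent genotypes: ss × Ss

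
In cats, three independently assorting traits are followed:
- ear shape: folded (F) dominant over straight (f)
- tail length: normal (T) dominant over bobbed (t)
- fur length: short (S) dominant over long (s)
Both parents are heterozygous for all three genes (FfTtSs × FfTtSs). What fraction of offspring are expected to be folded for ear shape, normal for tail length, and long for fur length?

Trihybrid cross: FfTtSs × FfTtSs
Each trait segregates independently with a 3:1 phenotypic ratio, so each gene contributes 3/4 (dominant) or 1/4 (recessive).
Target: folded (ear shape), normal (tail length), long (fur length)
Probability = product of independent per-trait probabilities
= 3/4 × 3/4 × 1/4 = 9/64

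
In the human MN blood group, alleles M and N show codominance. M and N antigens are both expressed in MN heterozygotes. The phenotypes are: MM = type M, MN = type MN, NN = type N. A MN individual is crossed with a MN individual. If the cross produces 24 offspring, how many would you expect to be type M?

Punnett square for MN × MN:
Offspring genotypes: 1 MM, 2 MN, 1 NN
Phenotype counts: 1 type M, 2 type MN, 1 type N
type M: 1 out of 4 → fraction 1/4
Expected count = 1/4 × 24 = 6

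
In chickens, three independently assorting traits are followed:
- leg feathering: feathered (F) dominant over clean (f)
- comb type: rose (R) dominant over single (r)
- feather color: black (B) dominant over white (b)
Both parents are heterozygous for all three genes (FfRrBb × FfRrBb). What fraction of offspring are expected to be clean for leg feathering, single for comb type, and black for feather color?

Trihybrid cross: FfRrBb × FfRrBb
Each trait segregates independently with a 3:1 phenotypic ratio, so each gene contributes 3/4 (dominant) or 1/4 (recessive).
Target: clean (leg feathering), single (comb type), black (feather color)
Probability = product of independent per-trait probabilities
= 1/4 × 1/4 × 3/4 = 3/64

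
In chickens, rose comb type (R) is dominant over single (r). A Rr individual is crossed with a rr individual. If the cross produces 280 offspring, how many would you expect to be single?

Punnett square for Rr × rr:
Offspring genotypes: 2 Rr, 2 rr
rose: 2, single: 2
single: 2 out of 4 → fraction 1/2
Expected count = 1/2 × 280 = 140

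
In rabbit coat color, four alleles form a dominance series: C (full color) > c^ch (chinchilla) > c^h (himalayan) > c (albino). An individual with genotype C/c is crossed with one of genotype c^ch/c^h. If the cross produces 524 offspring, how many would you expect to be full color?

Cross: C/c × c^ch/c^h
Allele dominance: C > c^ch > c^h > c
Offspring genotypes: 1 C/c^ch, 1 C/c^h, 1 c^ch/c, 1 c^h/c
Phenotype counts: 2 full color, 1 chinchilla, 1 himalayan
full color: 2 out of 4 → fraction 1/2
Expected count = 1/2 × 524 = 262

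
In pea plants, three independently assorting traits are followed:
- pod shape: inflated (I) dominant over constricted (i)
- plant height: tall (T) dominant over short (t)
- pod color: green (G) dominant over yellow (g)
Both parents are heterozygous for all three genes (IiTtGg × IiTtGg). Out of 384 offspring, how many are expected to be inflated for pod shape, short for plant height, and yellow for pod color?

Trihybrid cross: IiTtGg × IiTtGg
Each trait segregates independently with a 3:1 phenotypic ratio, so each gene contributes 3/4 (dominant) or 1/4 (recessive).
Target: inflated (pod shape), short (plant height), yellow (pod color)
Probability = product of independent per-trait probabilities
= 3/4 × 1/4 × 1/4 = 3/64
Expected count = 3/64 × 384 = 18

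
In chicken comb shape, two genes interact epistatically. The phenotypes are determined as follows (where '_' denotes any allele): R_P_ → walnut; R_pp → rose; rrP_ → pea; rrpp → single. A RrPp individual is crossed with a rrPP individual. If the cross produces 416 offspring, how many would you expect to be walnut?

Cross: RrPp × rrPP — consider each gene separately:
R gene: Rr × rr → 2 Rr, 2 rr → 2 R_ : 2 rr (out of 4)
P gene: Pp × PP → 2 PP, 2 Pp → 4 P_ (out of 4)
Genotype classes (out of 4 × 4 = 16): R_P_ = 2×4 = 8; rrP_ = 2×4 = 8
Apply the phenotype rules: R_P_ (8) → walnut; rrP_ (8) → pea
Phenotype counts (out of 16): 8 walnut, 8 pea
walnut: 8 out of 16 → fraction 1/2
Expected count = 1/2 × 416 = 208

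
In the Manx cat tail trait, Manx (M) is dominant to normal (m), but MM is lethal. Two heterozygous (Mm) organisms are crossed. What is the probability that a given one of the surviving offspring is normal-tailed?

Cross: Mm × Mm
Punnett square offspring (before lethality): 1 MM, 2 Mm, 1 mm
The MM genotype is lethal (embryos die); surviving offspring: 2 Mm, 1 mm
normal-tailed: 1 out of 3
Probability: 1/3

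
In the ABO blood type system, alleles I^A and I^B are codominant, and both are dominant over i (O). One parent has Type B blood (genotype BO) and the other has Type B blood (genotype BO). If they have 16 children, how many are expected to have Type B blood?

Cross: BO × BO
Possible offspring genotypes: 1 BB, 2 BO, 1 OO
Blood type counts: 3 Type B, 1 Type O
Probability of Type B: 3/4
Expected count = 3/4 × 16 = 12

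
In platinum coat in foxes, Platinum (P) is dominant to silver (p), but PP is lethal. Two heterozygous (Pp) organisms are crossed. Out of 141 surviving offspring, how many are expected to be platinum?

Cross: Pp × Pp
Punnett square offspring (before lethality): 1 PP, 2 Pp, 1 pp
The PP genotype is lethal (embryos die); surviving offspring: 2 Pp, 1 pp
platinum: 2 out of 3 → fraction 2/3
Expected count = 2/3 × 141 = 94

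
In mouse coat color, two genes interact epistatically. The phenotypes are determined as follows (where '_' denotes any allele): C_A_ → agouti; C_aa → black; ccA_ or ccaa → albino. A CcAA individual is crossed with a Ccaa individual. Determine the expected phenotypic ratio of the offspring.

Cross: CcAA × Ccaa — consider each gene separately:
C gene: Cc × Cc → 1 CC, 2 Cc, 1 cc → 3 C_ : 1 cc (out of 4)
A gene: AA × aa → 4 Aa → 4 A_ (out of 4)
Genotype classes (out of 4 × 4 = 16): C_A_ = 3×4 = 12; ccA_ = 1×4 = 4
Apply the phenotype rules: C_A_ (12) → agouti; ccA_ (4) → albino
Phenotype counts (out of 16): 12 agouti, 4 albino
Ratio: 3 agouti : 1 albino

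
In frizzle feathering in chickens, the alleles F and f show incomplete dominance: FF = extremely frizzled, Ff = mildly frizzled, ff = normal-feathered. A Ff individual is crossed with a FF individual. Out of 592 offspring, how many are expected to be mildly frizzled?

Punnett square for Ff × FF:
Offspring genotypes: 2 FF, 2 Ff
Phenotype counts: 2 extremely frizzled, 2 mildly frizzled
mildly frizzled: 2 out of 4 → fraction 1/2
Expected count = 1/2 × 592 = 296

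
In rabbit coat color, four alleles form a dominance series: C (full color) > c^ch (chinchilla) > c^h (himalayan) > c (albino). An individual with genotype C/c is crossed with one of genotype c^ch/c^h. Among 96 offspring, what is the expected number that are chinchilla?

Cross: C/c × c^ch/c^h
Allele dominance: C > c^ch > c^h > c
Offspring genotypes: 1 C/c^ch, 1 C/c^h, 1 c^ch/c, 1 c^h/c
Phenotype counts: 2 full color, 1 chinchilla, 1 himalayan
chinchilla: 1 out of 4 → fraction 1/4
Expected count = 1/4 × 96 = 24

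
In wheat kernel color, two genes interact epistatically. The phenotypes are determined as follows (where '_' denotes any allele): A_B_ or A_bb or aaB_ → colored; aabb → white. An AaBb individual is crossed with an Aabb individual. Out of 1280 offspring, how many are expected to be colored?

Cross: AaBb × Aabb — consider each gene separately:
A gene: Aa × Aa → 1 AA, 2 Aa, 1 aa → 3 A_ : 1 aa (out of 4)
B gene: Bb × bb → 2 Bb, 2 bb → 2 B_ : 2 bb (out of 4)
Genotype classes (out of 4 × 4 = 16): A_B_ = 3×2 = 6; A_bb = 3×2 = 6; aaB_ = 1×2 = 2; aabb = 1×2 = 2
Apply the phenotype rules: A_B_ (6) + A_bb (6) + aaB_ (2) → colored; aabb (2) → white
Phenotype counts (out of 16): 14 colored, 2 white
colored: 14 out of 16 → fraction 7/8
Expected count = 7/8 × 1280 = 1120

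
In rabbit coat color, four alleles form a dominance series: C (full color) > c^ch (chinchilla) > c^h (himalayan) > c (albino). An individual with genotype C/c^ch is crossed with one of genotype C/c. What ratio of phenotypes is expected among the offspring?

Cross: C/c^ch × C/c
Allele dominance: C > c^ch > c^h > c
Offspring genotypes: 1 C/C, 1 C/c, 1 C/c^ch, 1 c^ch/c
Phenotype counts: 3 full color, 1 chinchilla
Ratio: 3 full color : 1 chinchilla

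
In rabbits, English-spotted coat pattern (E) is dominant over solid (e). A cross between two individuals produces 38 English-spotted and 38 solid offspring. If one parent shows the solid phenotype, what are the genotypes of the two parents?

Observed offspring: 38 English-spotted, 38 solid
The observed ratio simplifies to 1:1. One parent shows solid, so its genotype must be ee. A 1:1 offspring split requires the other parent to be heterozygous (Ee).
Parent genotypes: ee × Ee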